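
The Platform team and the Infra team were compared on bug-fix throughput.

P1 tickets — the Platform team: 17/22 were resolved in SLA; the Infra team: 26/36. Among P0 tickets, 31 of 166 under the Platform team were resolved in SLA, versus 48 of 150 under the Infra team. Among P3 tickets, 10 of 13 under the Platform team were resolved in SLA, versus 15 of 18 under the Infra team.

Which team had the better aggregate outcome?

P1: the Platform team 17/22 = 77.3%, the Infra team 26/36 = 72.2% → the Platform team
P0: the Platform team 31/166 = 18.7%, the Infra team 48/150 = 32.0% → the Infra team
P3: the Platform team 10/13 = 76.9%, the Infra team 15/18 = 83.3% → the Infra team
Overall: the Platform team 58/201 = 28.9%, the Infra team 89/204 = 43.6% → the Infra team
(Neither sweeps every ticket group, but the Infra team has the higher pooled rate.)

the Infra team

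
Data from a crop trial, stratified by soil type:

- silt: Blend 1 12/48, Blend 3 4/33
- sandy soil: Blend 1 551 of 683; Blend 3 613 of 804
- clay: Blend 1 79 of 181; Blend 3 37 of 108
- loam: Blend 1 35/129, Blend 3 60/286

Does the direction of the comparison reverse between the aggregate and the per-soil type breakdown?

Silt: Blend 1 12/48 = 25.0%, Blend 3 4/33 = 12.1% → Blend 1
Sandy soil: Blend 1 551/683 = 80.7%, Blend 3 613/804 = 76.2% → Blend 1
Clay: Blend 1 79/181 = 43.6%, Blend 3 37/108 = 34.3% → Blend 1
Loam: Blend 1 35/129 = 27.1%, Blend 3 60/286 = 21.0% → Blend 1
Overall: Blend 1 677/1041 = 65.0%, Blend 3 714/1231 = 58.0% → Blend 1
Blend 1 wins overall and in every soil group — no reversal.

No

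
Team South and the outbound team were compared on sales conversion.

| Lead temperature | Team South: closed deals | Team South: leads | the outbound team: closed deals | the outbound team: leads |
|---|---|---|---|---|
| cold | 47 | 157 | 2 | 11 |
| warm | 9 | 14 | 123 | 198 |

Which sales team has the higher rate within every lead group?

Cold: Team South 47/157 = 29.9%, the outbound team 2/11 = 18.2% → Team South
Warm: Team South 9/14 = 64.3%, the outbound team 123/198 = 62.1% → Team South
Team South has the higher rate in both groups.

Team South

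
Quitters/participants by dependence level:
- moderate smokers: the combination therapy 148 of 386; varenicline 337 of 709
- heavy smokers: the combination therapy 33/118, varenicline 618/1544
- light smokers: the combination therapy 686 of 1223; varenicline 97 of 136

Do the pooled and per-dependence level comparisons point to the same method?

No

Moderate smokers: the combination therapy 148/386 = 38.3%, varenicline 337/709 = 47.5% → varenicline
Heavy smokers: the combination therapy 33/118 = 28.0%, varenicline 618/1544 = 40.0% → varenicline
Light smokers: the combination therapy 686/1223 = 56.1%, varenicline 97/136 = 71.3% → varenicline
Overall: the combination therapy 867/1727 = 50.2%, varenicline 1052/2389 = 44.0% → the combination therapy
Varenicline wins each dependence group but the combination therapy wins overall — the comparison reverses. Varenicline's participants skew toward heavy smokers, which has a lower base rate.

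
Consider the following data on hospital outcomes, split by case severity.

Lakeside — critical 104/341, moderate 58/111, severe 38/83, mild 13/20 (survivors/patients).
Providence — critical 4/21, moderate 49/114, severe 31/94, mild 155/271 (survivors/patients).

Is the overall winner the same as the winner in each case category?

Critical: Lakeside 104/341 = 30.5%, Providence 4/21 = 19.0% → Lakeside
Moderate: Lakeside 58/111 = 52.3%, Providence 49/114 = 43.0% → Lakeside
Severe: Lakeside 38/83 = 45.8%, Providence 31/94 = 33.0% → Lakeside
Mild: Lakeside 13/20 = 65.0%, Providence 155/271 = 57.2% → Lakeside
Overall: Lakeside 213/555 = 38.4%, Providence 239/500 = 47.8% → Providence
Lakeside wins each case group but Providence wins overall — the comparison reverses. Lakeside's patients skew toward critical, which has a lower base rate.

No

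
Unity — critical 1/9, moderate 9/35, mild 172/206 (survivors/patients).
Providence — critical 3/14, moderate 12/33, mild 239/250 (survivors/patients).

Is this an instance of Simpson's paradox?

No

Critical: Unity 1/9 = 11.1%, Providence 3/14 = 21.4% → Providence
Moderate: Unity 9/35 = 25.7%, Providence 12/33 = 36.4% → Providence
Mild: Unity 172/206 = 83.5%, Providence 239/250 = 95.6% → Providence
Overall: Unity 182/250 = 72.8%, Providence 254/297 = 85.5% → Providence
Providence wins overall and in every case group — no reversal.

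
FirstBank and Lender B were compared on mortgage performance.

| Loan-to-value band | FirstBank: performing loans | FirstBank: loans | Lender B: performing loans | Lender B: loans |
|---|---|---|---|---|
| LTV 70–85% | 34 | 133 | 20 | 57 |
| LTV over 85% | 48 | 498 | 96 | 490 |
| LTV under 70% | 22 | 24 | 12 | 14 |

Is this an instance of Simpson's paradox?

LTV 70–85%: FirstBank 34/133 = 25.6%, Lender B 20/57 = 35.1% → Lender B
LTV over 85%: FirstBank 48/498 = 9.6%, Lender B 96/490 = 19.6% → Lender B
LTV under 70%: FirstBank 22/24 = 91.7%, Lender B 12/14 = 85.7% → FirstBank
Overall: FirstBank 104/655 = 15.9%, Lender B 128/561 = 22.8% → Lender B
Neither sweeps: FirstBank wins 1 of 3 groups, Lender B wins 2. Lender B wins overall but not every group — no Simpson reversal.

No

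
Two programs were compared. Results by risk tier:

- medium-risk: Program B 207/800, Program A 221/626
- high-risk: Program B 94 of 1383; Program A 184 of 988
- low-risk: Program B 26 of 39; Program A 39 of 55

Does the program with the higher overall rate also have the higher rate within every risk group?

Yes

Medium-risk: Program B 207/800 = 25.9%, Program A 221/626 = 35.3% → Program A
High-risk: Program B 94/1383 = 6.8%, Program A 184/988 = 18.6% → Program A
Low-risk: Program B 26/39 = 66.7%, Program A 39/55 = 70.9% → Program A
Overall: Program B 327/2222 = 14.7%, Program A 444/1669 = 26.6% → Program A
Program A wins overall and in every risk group — no reversal.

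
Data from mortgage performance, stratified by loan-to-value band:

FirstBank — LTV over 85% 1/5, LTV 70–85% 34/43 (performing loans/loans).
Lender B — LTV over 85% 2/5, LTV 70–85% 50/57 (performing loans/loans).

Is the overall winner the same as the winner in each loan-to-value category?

LTV over 85%: FirstBank 1/5 = 20.0%, Lender B 2/5 = 40.0% → Lender B
LTV 70–85%: FirstBank 34/43 = 79.1%, Lender B 50/57 = 87.7% → Lender B
Overall: FirstBank 35/48 = 72.9%, Lender B 52/62 = 83.9% → Lender B
Lender B wins overall and in every loan-to-value group — no reversal.

Yes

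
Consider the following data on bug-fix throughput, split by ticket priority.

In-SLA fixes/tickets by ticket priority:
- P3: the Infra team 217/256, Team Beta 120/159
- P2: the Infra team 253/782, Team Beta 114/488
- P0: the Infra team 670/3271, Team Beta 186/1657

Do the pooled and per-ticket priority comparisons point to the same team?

P3: the Infra team 217/256 = 84.8%, Team Beta 120/159 = 75.5% → the Infra team
P2: the Infra team 253/782 = 32.4%, Team Beta 114/488 = 23.4% → the Infra team
P0: the Infra team 670/3271 = 20.5%, Team Beta 186/1657 = 11.2% → the Infra team
Overall: the Infra team 1140/4309 = 26.5%, Team Beta 420/2304 = 18.2% → the Infra team
The Infra team wins overall and in every ticket group — no reversal.

Yes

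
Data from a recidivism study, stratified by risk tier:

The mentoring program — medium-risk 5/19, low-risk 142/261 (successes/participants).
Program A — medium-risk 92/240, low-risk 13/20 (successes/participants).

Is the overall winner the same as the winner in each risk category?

No

Medium-risk: the mentoring program 5/19 = 26.3%, Program A 92/240 = 38.3% → Program A
Low-risk: the mentoring program 142/261 = 54.4%, Program A 13/20 = 65.0% → Program A
Overall: the mentoring program 147/280 = 52.5%, Program A 105/260 = 40.4% → the mentoring program
Program A wins each risk group but the mentoring program wins overall — the comparison reverses. Program A's participants skew toward medium-risk, which has a lower base rate.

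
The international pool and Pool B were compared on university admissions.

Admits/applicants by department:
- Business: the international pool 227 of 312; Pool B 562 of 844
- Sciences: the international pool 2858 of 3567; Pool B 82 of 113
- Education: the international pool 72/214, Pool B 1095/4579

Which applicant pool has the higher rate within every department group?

Business: the international pool 227/312 = 72.8%, Pool B 562/844 = 66.6% → the international pool
Sciences: the international pool 2858/3567 = 80.1%, Pool B 82/113 = 72.6% → the international pool
Education: the international pool 72/214 = 33.6%, Pool B 1095/4579 = 23.9% → the international pool
The international pool has the higher rate in all 3 groups.

the international pool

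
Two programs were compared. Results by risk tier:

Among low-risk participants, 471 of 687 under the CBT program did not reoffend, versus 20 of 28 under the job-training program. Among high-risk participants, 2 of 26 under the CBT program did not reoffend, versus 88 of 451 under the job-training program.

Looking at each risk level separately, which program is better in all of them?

Low-risk: the CBT program 471/687 = 68.6%, the job-training program 20/28 = 71.4% → the job-training program
High-risk: the CBT program 2/26 = 7.7%, the job-training program 88/451 = 19.5% → the job-training program
The job-training program has the higher rate in both groups.

the job-training program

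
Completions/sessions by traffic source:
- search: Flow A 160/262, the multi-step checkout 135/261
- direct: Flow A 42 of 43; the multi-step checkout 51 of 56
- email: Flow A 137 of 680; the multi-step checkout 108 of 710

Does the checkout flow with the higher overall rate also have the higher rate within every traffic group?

Search: Flow A 160/262 = 61.1%, the multi-step checkout 135/261 = 51.7% → Flow A
Direct: Flow A 42/43 = 97.7%, the multi-step checkout 51/56 = 91.1% → Flow A
Email: Flow A 137/680 = 20.1%, the multi-step checkout 108/710 = 15.2% → Flow A
Overall: Flow A 339/985 = 34.4%, the multi-step checkout 294/1027 = 28.6% → Flow A
Flow A wins overall and in every traffic group — no reversal.

Yes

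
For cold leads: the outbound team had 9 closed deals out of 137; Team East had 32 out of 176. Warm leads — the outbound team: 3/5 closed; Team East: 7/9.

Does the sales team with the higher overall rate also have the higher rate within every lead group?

Cold: the outbound team 9/137 = 6.6%, Team East 32/176 = 18.2% → Team East
Warm: the outbound team 3/5 = 60.0%, Team East 7/9 = 77.8% → Team East
Overall: the outbound team 12/142 = 8.5%, Team East 39/185 = 21.1% → Team East
Team East wins overall and in every lead group — no reversal.

Yes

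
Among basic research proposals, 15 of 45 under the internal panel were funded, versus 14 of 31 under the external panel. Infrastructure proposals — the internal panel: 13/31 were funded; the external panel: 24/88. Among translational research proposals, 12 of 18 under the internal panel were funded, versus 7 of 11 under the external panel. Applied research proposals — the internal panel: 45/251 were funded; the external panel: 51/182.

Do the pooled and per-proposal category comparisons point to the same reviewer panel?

Basic research: the internal panel 15/45 = 33.3%, the external panel 14/31 = 45.2% → the external panel
Infrastructure: the internal panel 13/31 = 41.9%, the external panel 24/88 = 27.3% → the internal panel
Translational research: the internal panel 12/18 = 66.7%, the external panel 7/11 = 63.6% → the internal panel
Applied research: the internal panel 45/251 = 17.9%, the external panel 51/182 = 28.0% → the external panel
Overall: the internal panel 85/345 = 24.6%, the external panel 96/312 = 30.8% → the external panel
Neither sweeps: the internal panel wins 2 of 4 groups, the external panel wins 2. The external panel wins overall but not every group — no Simpson reversal.

No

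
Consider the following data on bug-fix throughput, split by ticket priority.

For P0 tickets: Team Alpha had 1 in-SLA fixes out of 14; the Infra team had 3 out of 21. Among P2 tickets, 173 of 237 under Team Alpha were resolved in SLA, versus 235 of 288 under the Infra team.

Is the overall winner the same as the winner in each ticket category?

P0: Team Alpha 1/14 = 7.1%, the Infra team 3/21 = 14.3% → the Infra team
P2: Team Alpha 173/237 = 73.0%, the Infra team 235/288 = 81.6% → the Infra team
Overall: Team Alpha 174/251 = 69.3%, the Infra team 238/309 = 77.0% → the Infra team
The Infra team wins overall and in every ticket group — no reversal.

Yes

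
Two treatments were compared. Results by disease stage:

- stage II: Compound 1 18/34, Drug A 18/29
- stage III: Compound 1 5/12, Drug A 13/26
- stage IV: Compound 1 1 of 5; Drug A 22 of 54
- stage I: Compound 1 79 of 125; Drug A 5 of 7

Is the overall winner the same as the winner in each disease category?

No

Stage II: Compound 1 18/34 = 52.9%, Drug A 18/29 = 62.1% → Drug A
Stage III: Compound 1 5/12 = 41.7%, Drug A 13/26 = 50.0% → Drug A
Stage IV: Compound 1 1/5 = 20.0%, Drug A 22/54 = 40.7% → Drug A
Stage I: Compound 1 79/125 = 63.2%, Drug A 5/7 = 71.4% → Drug A
Overall: Compound 1 103/176 = 58.5%, Drug A 58/116 = 50.0% → Compound 1
Drug A wins each disease group but Compound 1 wins overall — the comparison reverses. Drug A's patients skew toward stage IV, which has a lower base rate.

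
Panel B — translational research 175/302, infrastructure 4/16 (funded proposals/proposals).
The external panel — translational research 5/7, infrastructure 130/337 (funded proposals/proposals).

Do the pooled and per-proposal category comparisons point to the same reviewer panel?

Translational research: Panel B 175/302 = 57.9%, the external panel 5/7 = 71.4% → the external panel
Infrastructure: Panel B 4/16 = 25.0%, the external panel 130/337 = 38.6% → the external panel
Overall: Panel B 179/318 = 56.3%, the external panel 135/344 = 39.2% → Panel B
The external panel wins each proposal group but Panel B wins overall — the comparison reverses. The external panel's proposals skew toward infrastructure, which has a lower base rate.

No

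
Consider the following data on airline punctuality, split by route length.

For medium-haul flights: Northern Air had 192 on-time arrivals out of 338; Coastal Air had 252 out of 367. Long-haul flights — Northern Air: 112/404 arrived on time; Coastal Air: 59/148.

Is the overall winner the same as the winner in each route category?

Yes

Medium-haul: Northern Air 192/338 = 56.8%, Coastal Air 252/367 = 68.7% → Coastal Air
Long-haul: Northern Air 112/404 = 27.7%, Coastal Air 59/148 = 39.9% → Coastal Air
Overall: Northern Air 304/742 = 41.0%, Coastal Air 311/515 = 60.4% → Coastal Air
Coastal Air wins overall and in every route group — no reversal.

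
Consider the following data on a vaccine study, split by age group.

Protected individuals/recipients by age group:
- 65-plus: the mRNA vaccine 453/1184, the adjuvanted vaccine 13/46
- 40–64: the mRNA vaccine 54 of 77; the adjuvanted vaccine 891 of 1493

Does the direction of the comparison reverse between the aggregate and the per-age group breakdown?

65-plus: the mRNA vaccine 453/1184 = 38.3%, the adjuvanted vaccine 13/46 = 28.3% → the mRNA vaccine
40–64: the mRNA vaccine 54/77 = 70.1%, the adjuvanted vaccine 891/1493 = 59.7% → the mRNA vaccine
Overall: the mRNA vaccine 507/1261 = 40.2%, the adjuvanted vaccine 904/1539 = 58.7% → the adjuvanted vaccine
The mRNA vaccine wins each age group but the adjuvanted vaccine wins overall — the comparison reverses. The mRNA vaccine's recipients skew toward 65-plus, which has a lower base rate.

Yes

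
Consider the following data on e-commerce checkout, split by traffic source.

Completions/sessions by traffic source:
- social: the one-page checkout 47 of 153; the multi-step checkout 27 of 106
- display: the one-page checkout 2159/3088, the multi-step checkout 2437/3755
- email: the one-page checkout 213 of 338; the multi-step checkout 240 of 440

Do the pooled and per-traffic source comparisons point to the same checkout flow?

Social: the one-page checkout 47/153 = 30.7%, the multi-step checkout 27/106 = 25.5% → the one-page checkout
Display: the one-page checkout 2159/3088 = 69.9%, the multi-step checkout 2437/3755 = 64.9% → the one-page checkout
Email: the one-page checkout 213/338 = 63.0%, the multi-step checkout 240/440 = 54.5% → the one-page checkout
Overall: the one-page checkout 2419/3579 = 67.6%, the multi-step checkout 2704/4301 = 62.9% → the one-page checkout
The one-page checkout wins overall and in every traffic group — no reversal.

Yes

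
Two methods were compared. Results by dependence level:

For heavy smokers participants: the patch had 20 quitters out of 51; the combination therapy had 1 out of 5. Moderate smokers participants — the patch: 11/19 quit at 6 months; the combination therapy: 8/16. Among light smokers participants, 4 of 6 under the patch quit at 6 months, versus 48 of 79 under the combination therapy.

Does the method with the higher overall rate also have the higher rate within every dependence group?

Heavy smokers: the patch 20/51 = 39.2%, the combination therapy 1/5 = 20.0% → the patch
Moderate smokers: the patch 11/19 = 57.9%, the combination therapy 8/16 = 50.0% → the patch
Light smokers: the patch 4/6 = 66.7%, the combination therapy 48/79 = 60.8% → the patch
Overall: the patch 35/76 = 46.1%, the combination therapy 57/100 = 57.0% → the combination therapy
The patch wins each dependence group but the combination therapy wins overall — the comparison reverses. The patch's participants skew toward heavy smokers, which has a lower base rate.

No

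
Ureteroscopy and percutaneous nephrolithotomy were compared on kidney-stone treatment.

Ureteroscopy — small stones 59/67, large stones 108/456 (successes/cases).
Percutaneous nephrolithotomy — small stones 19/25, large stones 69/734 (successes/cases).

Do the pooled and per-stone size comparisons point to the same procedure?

Small stones: ureteroscopy 59/67 = 88.1%, percutaneous nephrolithotomy 19/25 = 76.0% → ureteroscopy
Large stones: ureteroscopy 108/456 = 23.7%, percutaneous nephrolithotomy 69/734 = 9.4% → ureteroscopy
Overall: ureteroscopy 167/523 = 31.9%, percutaneous nephrolithotomy 88/759 = 11.6% → ureteroscopy
Ureteroscopy wins overall and in every stone group — no reversal.

Yes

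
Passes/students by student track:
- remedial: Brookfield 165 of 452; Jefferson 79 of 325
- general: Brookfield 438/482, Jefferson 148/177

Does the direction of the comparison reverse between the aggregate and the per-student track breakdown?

No

Remedial: Brookfield 165/452 = 36.5%, Jefferson 79/325 = 24.3% → Brookfield
General: Brookfield 438/482 = 90.9%, Jefferson 148/177 = 83.6% → Brookfield
Overall: Brookfield 603/934 = 64.6%, Jefferson 227/502 = 45.2% → Brookfield
Brookfield wins overall and in every student group — no reversal.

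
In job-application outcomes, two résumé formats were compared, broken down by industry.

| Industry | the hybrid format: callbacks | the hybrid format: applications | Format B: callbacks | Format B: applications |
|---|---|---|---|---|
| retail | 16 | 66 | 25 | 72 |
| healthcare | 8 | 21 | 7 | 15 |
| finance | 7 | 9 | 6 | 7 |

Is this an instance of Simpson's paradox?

Retail: the hybrid format 16/66 = 24.2%, Format B 25/72 = 34.7% → Format B
Healthcare: the hybrid format 8/21 = 38.1%, Format B 7/15 = 46.7% → Format B
Finance: the hybrid format 7/9 = 77.8%, Format B 6/7 = 85.7% → Format B
Overall: the hybrid format 31/96 = 32.3%, Format B 38/94 = 40.4% → Format B
Format B wins overall and in every industry group — no reversal.

No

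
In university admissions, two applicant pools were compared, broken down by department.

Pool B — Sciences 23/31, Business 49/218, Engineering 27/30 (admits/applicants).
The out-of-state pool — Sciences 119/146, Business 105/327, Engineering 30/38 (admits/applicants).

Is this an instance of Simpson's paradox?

Sciences: Pool B 23/31 = 74.2%, the out-of-state pool 119/146 = 81.5% → the out-of-state pool
Business: Pool B 49/218 = 22.5%, the out-of-state pool 105/327 = 32.1% → the out-of-state pool
Engineering: Pool B 27/30 = 90.0%, the out-of-state pool 30/38 = 78.9% → Pool B
Overall: Pool B 99/279 = 35.5%, the out-of-state pool 254/511 = 49.7% → the out-of-state pool
Neither sweeps: Pool B wins 1 of 3 groups, the out-of-state pool wins 2. The out-of-state pool wins overall but not every group — no Simpson reversal.

No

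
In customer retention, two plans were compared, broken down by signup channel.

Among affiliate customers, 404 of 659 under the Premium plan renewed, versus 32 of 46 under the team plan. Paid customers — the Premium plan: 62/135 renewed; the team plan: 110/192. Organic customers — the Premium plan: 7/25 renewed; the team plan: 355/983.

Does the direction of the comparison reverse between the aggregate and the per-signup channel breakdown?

Yes

Affiliate: the Premium plan 404/659 = 61.3%, the team plan 32/46 = 69.6% → the team plan
Paid: the Premium plan 62/135 = 45.9%, the team plan 110/192 = 57.3% → the team plan
Organic: the Premium plan 7/25 = 28.0%, the team plan 355/983 = 36.1% → the team plan
Overall: the Premium plan 473/819 = 57.8%, the team plan 497/1221 = 40.7% → the Premium plan
The team plan wins each signup group but the Premium plan wins overall — the comparison reverses. The team plan's customers skew toward organic, which has a lower base rate.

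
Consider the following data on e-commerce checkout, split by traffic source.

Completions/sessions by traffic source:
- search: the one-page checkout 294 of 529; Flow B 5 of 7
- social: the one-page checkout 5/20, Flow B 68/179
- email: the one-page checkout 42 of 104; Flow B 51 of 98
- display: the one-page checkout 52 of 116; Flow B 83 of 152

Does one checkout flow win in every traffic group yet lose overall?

Yes

Search: the one-page checkout 294/529 = 55.6%, Flow B 5/7 = 71.4% → Flow B
Social: the one-page checkout 5/20 = 25.0%, Flow B 68/179 = 38.0% → Flow B
Email: the one-page checkout 42/104 = 40.4%, Flow B 51/98 = 52.0% → Flow B
Display: the one-page checkout 52/116 = 44.8%, Flow B 83/152 = 54.6% → Flow B
Overall: the one-page checkout 393/769 = 51.1%, Flow B 207/436 = 47.5% → the one-page checkout
Flow B wins each traffic group but the one-page checkout wins overall — the comparison reverses. Flow B's sessions skew toward social, which has a lower base rate.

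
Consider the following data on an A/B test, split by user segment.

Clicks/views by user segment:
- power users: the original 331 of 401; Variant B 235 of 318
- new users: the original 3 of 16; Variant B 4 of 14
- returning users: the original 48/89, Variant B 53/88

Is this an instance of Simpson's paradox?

No

Power users: the original 331/401 = 82.5%, Variant B 235/318 = 73.9% → the original
New users: the original 3/16 = 18.8%, Variant B 4/14 = 28.6% → Variant B
Returning users: the original 48/89 = 53.9%, Variant B 53/88 = 60.2% → Variant B
Overall: the original 382/506 = 75.5%, Variant B 292/420 = 69.5% → the original
Neither sweeps: the original wins 1 of 3 groups, Variant B wins 2. The original wins overall but not every group — no Simpson reversal.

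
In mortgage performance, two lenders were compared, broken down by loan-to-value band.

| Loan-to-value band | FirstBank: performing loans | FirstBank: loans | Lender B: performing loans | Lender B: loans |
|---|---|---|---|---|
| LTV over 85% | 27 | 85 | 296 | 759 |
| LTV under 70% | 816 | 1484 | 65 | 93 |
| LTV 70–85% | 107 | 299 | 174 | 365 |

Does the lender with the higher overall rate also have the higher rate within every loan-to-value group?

No

LTV over 85%: FirstBank 27/85 = 31.8%, Lender B 296/759 = 39.0% → Lender B
LTV under 70%: FirstBank 816/1484 = 55.0%, Lender B 65/93 = 69.9% → Lender B
LTV 70–85%: FirstBank 107/299 = 35.8%, Lender B 174/365 = 47.7% → Lender B
Overall: FirstBank 950/1868 = 50.9%, Lender B 535/1217 = 44.0% → FirstBank
Lender B wins each loan-to-value group but FirstBank wins overall — the comparison reverses. Lender B's loans skew toward LTV over 85%, which has a lower base rate.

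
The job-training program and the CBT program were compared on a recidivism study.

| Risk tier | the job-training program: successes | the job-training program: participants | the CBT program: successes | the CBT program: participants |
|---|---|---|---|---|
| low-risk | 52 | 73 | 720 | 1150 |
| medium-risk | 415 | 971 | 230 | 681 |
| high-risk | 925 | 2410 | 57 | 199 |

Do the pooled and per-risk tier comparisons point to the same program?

Low-risk: the job-training program 52/73 = 71.2%, the CBT program 720/1150 = 62.6% → the job-training program
Medium-risk: the job-training program 415/971 = 42.7%, the CBT program 230/681 = 33.8% → the job-training program
High-risk: the job-training program 925/2410 = 38.4%, the CBT program 57/199 = 28.6% → the job-training program
Overall: the job-training program 1392/3454 = 40.3%, the CBT program 1007/2030 = 49.6% → the CBT program
The job-training program wins each risk group but the CBT program wins overall — the comparison reverses. The job-training program's participants skew toward high-risk, which has a lower base rate.

No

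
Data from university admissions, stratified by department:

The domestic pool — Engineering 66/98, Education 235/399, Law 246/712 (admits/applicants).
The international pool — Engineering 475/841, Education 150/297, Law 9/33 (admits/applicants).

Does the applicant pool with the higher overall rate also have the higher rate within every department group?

No

Engineering: the domestic pool 66/98 = 67.3%, the international pool 475/841 = 56.5% → the domestic pool
Education: the domestic pool 235/399 = 58.9%, the international pool 150/297 = 50.5% → the domestic pool
Law: the domestic pool 246/712 = 34.6%, the international pool 9/33 = 27.3% → the domestic pool
Overall: the domestic pool 547/1209 = 45.2%, the international pool 634/1171 = 54.1% → the international pool
The domestic pool wins each department group but the international pool wins overall — the comparison reverses. The domestic pool's applicants skew toward Law, which has a lower base rate.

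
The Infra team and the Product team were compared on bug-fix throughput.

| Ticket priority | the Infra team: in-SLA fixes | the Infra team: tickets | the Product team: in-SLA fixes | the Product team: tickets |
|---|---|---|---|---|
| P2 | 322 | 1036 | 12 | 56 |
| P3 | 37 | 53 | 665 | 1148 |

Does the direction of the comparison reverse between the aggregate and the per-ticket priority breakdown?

P2: the Infra team 322/1036 = 31.1%, the Product team 12/56 = 21.4% → the Infra team
P3: the Infra team 37/53 = 69.8%, the Product team 665/1148 = 57.9% → the Infra team
Overall: the Infra team 359/1089 = 33.0%, the Product team 677/1204 = 56.2% → the Product team
The Infra team wins each ticket group but the Product team wins overall — the comparison reverses. The Infra team's tickets skew toward P2, which has a lower base rate.

Yes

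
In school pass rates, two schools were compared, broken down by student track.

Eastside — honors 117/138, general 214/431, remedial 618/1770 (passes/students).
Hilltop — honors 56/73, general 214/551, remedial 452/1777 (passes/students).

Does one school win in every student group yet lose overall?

Honors: Eastside 117/138 = 84.8%, Hilltop 56/73 = 76.7% → Eastside
General: Eastside 214/431 = 49.7%, Hilltop 214/551 = 38.8% → Eastside
Remedial: Eastside 618/1770 = 34.9%, Hilltop 452/1777 = 25.4% → Eastside
Overall: Eastside 949/2339 = 40.6%, Hilltop 722/2401 = 30.1% → Eastside
Eastside wins overall and in every student group — no reversal.

No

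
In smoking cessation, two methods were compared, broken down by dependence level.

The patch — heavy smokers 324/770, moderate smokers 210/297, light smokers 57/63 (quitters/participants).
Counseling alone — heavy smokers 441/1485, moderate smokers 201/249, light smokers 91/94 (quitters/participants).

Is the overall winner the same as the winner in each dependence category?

Heavy smokers: the patch 324/770 = 42.1%, counseling alone 441/1485 = 29.7% → the patch
Moderate smokers: the patch 210/297 = 70.7%, counseling alone 201/249 = 80.7% → counseling alone
Light smokers: the patch 57/63 = 90.5%, counseling alone 91/94 = 96.8% → counseling alone
Overall: the patch 591/1130 = 52.3%, counseling alone 733/1828 = 40.1% → the patch
Neither sweeps: the patch wins 1 of 3 groups, counseling alone wins 2. The patch wins overall but not every group — no Simpson reversal.

No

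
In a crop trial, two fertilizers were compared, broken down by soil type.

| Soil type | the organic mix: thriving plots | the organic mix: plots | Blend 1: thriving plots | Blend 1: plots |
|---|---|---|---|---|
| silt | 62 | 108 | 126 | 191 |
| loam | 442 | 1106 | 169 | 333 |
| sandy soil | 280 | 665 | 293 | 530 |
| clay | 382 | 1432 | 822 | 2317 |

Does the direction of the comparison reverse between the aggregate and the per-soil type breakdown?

No

Silt: the organic mix 62/108 = 57.4%, Blend 1 126/191 = 66.0% → Blend 1
Loam: the organic mix 442/1106 = 40.0%, Blend 1 169/333 = 50.8% → Blend 1
Sandy soil: the organic mix 280/665 = 42.1%, Blend 1 293/530 = 55.3% → Blend 1
Clay: the organic mix 382/1432 = 26.7%, Blend 1 822/2317 = 35.5% → Blend 1
Overall: the organic mix 1166/3311 = 35.2%, Blend 1 1410/3371 = 41.8% → Blend 1
Blend 1 wins overall and in every soil group — no reversal.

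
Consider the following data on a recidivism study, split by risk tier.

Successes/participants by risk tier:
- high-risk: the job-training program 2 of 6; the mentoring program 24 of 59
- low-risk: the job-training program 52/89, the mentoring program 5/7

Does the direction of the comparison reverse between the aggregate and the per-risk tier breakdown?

High-risk: the job-training program 2/6 = 33.3%, the mentoring program 24/59 = 40.7% → the mentoring program
Low-risk: the job-training program 52/89 = 58.4%, the mentoring program 5/7 = 71.4% → the mentoring program
Overall: the job-training program 54/95 = 56.8%, the mentoring program 29/66 = 43.9% → the job-training program
The mentoring program wins each risk group but the job-training program wins overall — the comparison reverses. The mentoring program's participants skew toward high-risk, which has a lower base rate.

Yes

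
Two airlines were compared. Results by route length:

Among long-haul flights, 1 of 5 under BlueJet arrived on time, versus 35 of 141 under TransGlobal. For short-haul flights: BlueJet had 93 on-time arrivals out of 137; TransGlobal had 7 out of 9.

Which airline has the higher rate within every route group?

Long-haul: BlueJet 1/5 = 20.0%, TransGlobal 35/141 = 24.8% → TransGlobal
Short-haul: BlueJet 93/137 = 67.9%, TransGlobal 7/9 = 77.8% → TransGlobal
TransGlobal has the higher rate in both groups.

TransGlobal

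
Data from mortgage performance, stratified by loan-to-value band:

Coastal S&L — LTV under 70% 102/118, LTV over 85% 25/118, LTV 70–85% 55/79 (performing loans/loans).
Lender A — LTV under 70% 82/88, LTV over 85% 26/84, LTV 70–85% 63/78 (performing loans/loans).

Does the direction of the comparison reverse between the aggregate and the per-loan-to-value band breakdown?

No

LTV under 70%: Coastal S&L 102/118 = 86.4%, Lender A 82/88 = 93.2% → Lender A
LTV over 85%: Coastal S&L 25/118 = 21.2%, Lender A 26/84 = 31.0% → Lender A
LTV 70–85%: Coastal S&L 55/79 = 69.6%, Lender A 63/78 = 80.8% → Lender A
Overall: Coastal S&L 182/315 = 57.8%, Lender A 171/250 = 68.4% → Lender A
Lender A wins overall and in every loan-to-value group — no reversal.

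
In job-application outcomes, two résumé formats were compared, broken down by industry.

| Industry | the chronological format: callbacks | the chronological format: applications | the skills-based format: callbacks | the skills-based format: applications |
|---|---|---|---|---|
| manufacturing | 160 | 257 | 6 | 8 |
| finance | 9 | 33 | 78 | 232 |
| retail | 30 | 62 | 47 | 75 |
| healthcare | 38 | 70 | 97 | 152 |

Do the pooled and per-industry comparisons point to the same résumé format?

No

Manufacturing: the chronological format 160/257 = 62.3%, the skills-based format 6/8 = 75.0% → the skills-based format
Finance: the chronological format 9/33 = 27.3%, the skills-based format 78/232 = 33.6% → the skills-based format
Retail: the chronological format 30/62 = 48.4%, the skills-based format 47/75 = 62.7% → the skills-based format
Healthcare: the chronological format 38/70 = 54.3%, the skills-based format 97/152 = 63.8% → the skills-based format
Overall: the chronological format 237/422 = 56.2%, the skills-based format 228/467 = 48.8% → the chronological format
The skills-based format wins each industry group but the chronological format wins overall — the comparison reverses. The skills-based format's applications skew toward finance, which has a lower base rate.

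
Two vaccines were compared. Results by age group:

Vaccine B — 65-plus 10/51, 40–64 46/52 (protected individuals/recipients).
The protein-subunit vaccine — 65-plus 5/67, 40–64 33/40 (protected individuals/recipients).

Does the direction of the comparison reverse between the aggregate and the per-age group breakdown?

65-plus: Vaccine B 10/51 = 19.6%, the protein-subunit vaccine 5/67 = 7.5% → Vaccine B
40–64: Vaccine B 46/52 = 88.5%, the protein-subunit vaccine 33/40 = 82.5% → Vaccine B
Overall: Vaccine B 56/103 = 54.4%, the protein-subunit vaccine 38/107 = 35.5% → Vaccine B
Vaccine B wins overall and in every age group — no reversal.

No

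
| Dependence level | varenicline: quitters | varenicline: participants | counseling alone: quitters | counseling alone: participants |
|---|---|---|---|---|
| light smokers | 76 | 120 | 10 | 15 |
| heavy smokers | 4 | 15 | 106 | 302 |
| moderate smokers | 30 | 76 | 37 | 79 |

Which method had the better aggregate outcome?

Light smokers: varenicline 76/120 = 63.3%, counseling alone 10/15 = 66.7% → counseling alone
Heavy smokers: varenicline 4/15 = 26.7%, counseling alone 106/302 = 35.1% → counseling alone
Moderate smokers: varenicline 30/76 = 39.5%, counseling alone 37/79 = 46.8% → counseling alone
Overall: varenicline 110/211 = 52.1%, counseling alone 153/396 = 38.6% → varenicline
(Counseling alone wins every dependence group but varenicline wins overall — counseling alone's participants skew toward the low-rate heavy smokers group.)

varenicline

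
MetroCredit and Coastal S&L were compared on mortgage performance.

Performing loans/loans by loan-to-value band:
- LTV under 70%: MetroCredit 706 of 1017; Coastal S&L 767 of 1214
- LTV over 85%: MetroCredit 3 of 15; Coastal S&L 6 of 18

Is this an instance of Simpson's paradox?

No

LTV under 70%: MetroCredit 706/1017 = 69.4%, Coastal S&L 767/1214 = 63.2% → MetroCredit
LTV over 85%: MetroCredit 3/15 = 20.0%, Coastal S&L 6/18 = 33.3% → Coastal S&L
Overall: MetroCredit 709/1032 = 68.7%, Coastal S&L 773/1232 = 62.7% → MetroCredit
Neither sweeps: MetroCredit wins 1 of 2 groups, Coastal S&L wins 1. MetroCredit wins overall but not every group — no Simpson reversal.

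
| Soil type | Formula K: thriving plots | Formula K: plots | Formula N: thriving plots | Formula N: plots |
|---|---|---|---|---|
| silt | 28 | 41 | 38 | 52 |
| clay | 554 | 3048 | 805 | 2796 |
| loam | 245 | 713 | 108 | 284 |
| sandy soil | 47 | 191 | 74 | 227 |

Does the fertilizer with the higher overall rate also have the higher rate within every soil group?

Yes

Silt: Formula K 28/41 = 68.3%, Formula N 38/52 = 73.1% → Formula N
Clay: Formula K 554/3048 = 18.2%, Formula N 805/2796 = 28.8% → Formula N
Loam: Formula K 245/713 = 34.4%, Formula N 108/284 = 38.0% → Formula N
Sandy soil: Formula K 47/191 = 24.6%, Formula N 74/227 = 32.6% → Formula N
Overall: Formula K 874/3993 = 21.9%, Formula N 1025/3359 = 30.5% → Formula N
Formula N wins overall and in every soil group — no reversal.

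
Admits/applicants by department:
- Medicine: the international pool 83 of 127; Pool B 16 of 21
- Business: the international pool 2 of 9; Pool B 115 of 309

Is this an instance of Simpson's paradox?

Yes

Medicine: the international pool 83/127 = 65.4%, Pool B 16/21 = 76.2% → Pool B
Business: the international pool 2/9 = 22.2%, Pool B 115/309 = 37.2% → Pool B
Overall: the international pool 85/136 = 62.5%, Pool B 131/330 = 39.7% → the international pool
Pool B wins each department group but the international pool wins overall — the comparison reverses. Pool B's applicants skew toward Business, which has a lower base rate.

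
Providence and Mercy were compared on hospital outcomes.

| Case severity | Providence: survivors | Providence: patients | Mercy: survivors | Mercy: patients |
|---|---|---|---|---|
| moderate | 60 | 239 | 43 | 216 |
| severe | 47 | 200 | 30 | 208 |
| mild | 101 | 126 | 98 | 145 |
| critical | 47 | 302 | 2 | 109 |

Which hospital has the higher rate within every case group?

Moderate: Providence 60/239 = 25.1%, Mercy 43/216 = 19.9% → Providence
Severe: Providence 47/200 = 23.5%, Mercy 30/208 = 14.4% → Providence
Mild: Providence 101/126 = 80.2%, Mercy 98/145 = 67.6% → Providence
Critical: Providence 47/302 = 15.6%, Mercy 2/109 = 1.8% → Providence
Providence has the higher rate in all 4 groups.

Providence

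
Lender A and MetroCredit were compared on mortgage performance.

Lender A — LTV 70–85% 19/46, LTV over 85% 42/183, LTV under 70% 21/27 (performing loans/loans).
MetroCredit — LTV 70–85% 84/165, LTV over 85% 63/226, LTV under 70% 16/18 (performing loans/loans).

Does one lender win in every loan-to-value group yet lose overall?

No

LTV 70–85%: Lender A 19/46 = 41.3%, MetroCredit 84/165 = 50.9% → MetroCredit
LTV over 85%: Lender A 42/183 = 23.0%, MetroCredit 63/226 = 27.9% → MetroCredit
LTV under 70%: Lender A 21/27 = 77.8%, MetroCredit 16/18 = 88.9% → MetroCredit
Overall: Lender A 82/256 = 32.0%, MetroCredit 163/409 = 39.9% → MetroCredit
MetroCredit wins overall and in every loan-to-value group — no reversal.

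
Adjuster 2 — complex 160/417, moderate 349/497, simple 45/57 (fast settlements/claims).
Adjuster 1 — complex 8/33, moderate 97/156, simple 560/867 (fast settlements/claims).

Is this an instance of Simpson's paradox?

Complex: Adjuster 2 160/417 = 38.4%, Adjuster 1 8/33 = 24.2% → Adjuster 2
Moderate: Adjuster 2 349/497 = 70.2%, Adjuster 1 97/156 = 62.2% → Adjuster 2
Simple: Adjuster 2 45/57 = 78.9%, Adjuster 1 560/867 = 64.6% → Adjuster 2
Overall: Adjuster 2 554/971 = 57.1%, Adjuster 1 665/1056 = 63.0% → Adjuster 1
Adjuster 2 wins each claim group but Adjuster 1 wins overall — the comparison reverses. Adjuster 2's claims skew toward complex, which has a lower base rate.

Yes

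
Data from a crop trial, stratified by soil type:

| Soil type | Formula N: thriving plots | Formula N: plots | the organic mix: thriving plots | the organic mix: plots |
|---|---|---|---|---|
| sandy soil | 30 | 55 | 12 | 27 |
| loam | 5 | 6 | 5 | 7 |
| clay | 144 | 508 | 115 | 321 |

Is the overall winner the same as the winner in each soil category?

Sandy soil: Formula N 30/55 = 54.5%, the organic mix 12/27 = 44.4% → Formula N
Loam: Formula N 5/6 = 83.3%, the organic mix 5/7 = 71.4% → Formula N
Clay: Formula N 144/508 = 28.3%, the organic mix 115/321 = 35.8% → the organic mix
Overall: Formula N 179/569 = 31.5%, the organic mix 132/355 = 37.2% → the organic mix
Neither sweeps: Formula N wins 2 of 3 groups, the organic mix wins 1. The organic mix wins overall but not every group — no Simpson reversal.

No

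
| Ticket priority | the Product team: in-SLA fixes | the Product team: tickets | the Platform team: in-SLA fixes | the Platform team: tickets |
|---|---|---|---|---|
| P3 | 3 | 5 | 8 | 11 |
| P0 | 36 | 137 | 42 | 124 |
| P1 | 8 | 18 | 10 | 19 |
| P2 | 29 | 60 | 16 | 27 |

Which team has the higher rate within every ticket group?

P3: the Product team 3/5 = 60.0%, the Platform team 8/11 = 72.7% → the Platform team
P0: the Product team 36/137 = 26.3%, the Platform team 42/124 = 33.9% → the Platform team
P1: the Product team 8/18 = 44.4%, the Platform team 10/19 = 52.6% → the Platform team
P2: the Product team 29/60 = 48.3%, the Platform team 16/27 = 59.3% → the Platform team
The Platform team has the higher rate in all 4 groups.

the Platform team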